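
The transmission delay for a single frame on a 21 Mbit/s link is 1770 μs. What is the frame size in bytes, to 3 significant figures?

L = R × t_tx = 21000000 b/s × 0.00177 s = 37170 bits.
In bytes: 37170 / 8 = 4650 bytes.

4650 bytes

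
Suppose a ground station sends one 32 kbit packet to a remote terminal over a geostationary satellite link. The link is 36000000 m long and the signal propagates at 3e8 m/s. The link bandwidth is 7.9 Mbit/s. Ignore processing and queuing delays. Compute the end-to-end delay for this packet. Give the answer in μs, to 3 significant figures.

L = 32000 bits.
Transmission delay = L/R = 32000 / 7900000 = 4050.63 μs.
Propagation delay = d/s = 36000000 m / 300000000 m/s = 120000 μs.
Total = 124000 μs.

124000 μs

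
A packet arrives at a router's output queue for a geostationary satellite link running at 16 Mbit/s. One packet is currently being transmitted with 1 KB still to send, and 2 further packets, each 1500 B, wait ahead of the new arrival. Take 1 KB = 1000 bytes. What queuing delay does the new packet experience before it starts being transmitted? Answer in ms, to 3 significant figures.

2.00 ms

Each queued packet: L/R = 12000/16000000 = 0.75 ms.
2 queued → 1.5 ms.
Plus remaining 8000 bits of current packet: 0.5 ms.
Queuing delay = 2.00 ms.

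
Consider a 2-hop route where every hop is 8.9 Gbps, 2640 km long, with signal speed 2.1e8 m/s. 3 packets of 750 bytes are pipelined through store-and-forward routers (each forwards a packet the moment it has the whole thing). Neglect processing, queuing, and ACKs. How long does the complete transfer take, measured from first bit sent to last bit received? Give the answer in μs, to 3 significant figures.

25100 μs

Per-hop transmission t_tx = L/R = 6000/8900000000 = 0.674157 μs.
Per-hop propagation t_prop = 2640000/210000000 = 12571.4 μs.
Pipeline fill: first packet needs 2·t_tx to clear all hops; remaining 2 packets each add one t_tx.
Total = (2+3-1)·t_tx + 2·t_prop = 4·0.674157 + 2·12571.4 = 25100 μs.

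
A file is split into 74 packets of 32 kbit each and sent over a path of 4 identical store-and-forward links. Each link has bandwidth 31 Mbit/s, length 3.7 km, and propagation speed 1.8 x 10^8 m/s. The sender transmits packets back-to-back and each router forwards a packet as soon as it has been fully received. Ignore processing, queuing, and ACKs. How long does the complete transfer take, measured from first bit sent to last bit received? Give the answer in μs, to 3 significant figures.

79600 μs

Per-hop transmission t_tx = L/R = 32000/31000000 = 1032.26 μs.
Per-hop propagation t_prop = 3700/180000000 = 20.5556 μs.
Pipeline fill: first packet needs 4·t_tx to clear all hops; remaining 73 packets each add one t_tx.
Total = (4+74-1)·t_tx + 4·t_prop = 77·1032.26 + 4·20.5556 = 79600 μs.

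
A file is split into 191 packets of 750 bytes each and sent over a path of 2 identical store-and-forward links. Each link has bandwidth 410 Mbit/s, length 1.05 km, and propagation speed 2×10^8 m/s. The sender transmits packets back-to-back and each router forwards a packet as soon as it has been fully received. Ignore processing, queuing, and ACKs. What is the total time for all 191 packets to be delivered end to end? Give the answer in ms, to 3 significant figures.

Per-hop transmission t_tx = L/R = 6000/410000000 = 0.0146341 ms.
Per-hop propagation t_prop = 1050/200000000 = 0.00525 ms.
Pipeline fill: first packet needs 2·t_tx to clear all hops; remaining 190 packets each add one t_tx.
Total = (2+191-1)·t_tx + 2·t_prop = 192·0.0146341 + 2·0.00525 = 2.82 ms.

2.82 ms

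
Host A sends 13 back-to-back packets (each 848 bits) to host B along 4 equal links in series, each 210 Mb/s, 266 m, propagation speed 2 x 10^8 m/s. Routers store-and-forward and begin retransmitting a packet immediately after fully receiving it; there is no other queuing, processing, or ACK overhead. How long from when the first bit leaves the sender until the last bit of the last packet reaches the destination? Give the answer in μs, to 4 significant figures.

Per-hop transmission t_tx = L/R = 848/210000000 = 4.0381 μs.
Per-hop propagation t_prop = 266/200000000 = 1.33 μs.
Pipeline fill: first packet needs 4·t_tx to clear all hops; remaining 12 packets each add one t_tx.
Total = (4+13-1)·t_tx + 4·t_prop = 16·4.0381 + 4·1.33 = 69.93 μs.

69.93 μs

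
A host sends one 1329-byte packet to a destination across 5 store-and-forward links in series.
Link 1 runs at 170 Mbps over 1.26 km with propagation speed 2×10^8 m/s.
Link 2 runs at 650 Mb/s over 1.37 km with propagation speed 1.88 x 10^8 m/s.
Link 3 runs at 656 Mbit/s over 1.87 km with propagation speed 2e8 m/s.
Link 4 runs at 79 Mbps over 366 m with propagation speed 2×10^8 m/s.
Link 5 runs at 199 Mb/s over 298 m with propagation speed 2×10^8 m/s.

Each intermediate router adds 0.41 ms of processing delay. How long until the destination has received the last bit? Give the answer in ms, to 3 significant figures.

1.95 ms

L = 1329 × 8 = 10632 bits.
Transmission delays (L/R per hop): 0.0625412, 0.0163569, 0.0162073, 0.134582, 0.0534271 ms; sum = 0.283115 ms.
Propagation delays (d/s per hop): 0.0063, 0.00728723, 0.00935, 0.00183, 0.00149 ms; sum = 0.0262572 ms.
Processing at 4 router(s): 4 × 0.41 ms = 1.64 ms.
End-to-end = 1.95 ms.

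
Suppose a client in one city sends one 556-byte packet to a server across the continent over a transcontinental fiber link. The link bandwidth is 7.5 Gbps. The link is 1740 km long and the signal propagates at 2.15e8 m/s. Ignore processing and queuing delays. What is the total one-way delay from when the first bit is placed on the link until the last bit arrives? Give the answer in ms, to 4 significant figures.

L = 556 × 8 = 4448 bits.
Transmission delay = L/R = 4448 / 7500000000 = 0.000593067 ms.
Propagation delay = d/s = 1740000 m / 215000000 m/s = 8.09302 ms.
Total = 8.094 ms.

8.094 ms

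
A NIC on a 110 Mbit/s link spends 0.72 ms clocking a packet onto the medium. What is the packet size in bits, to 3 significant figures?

L = R × t_tx = 110000000 b/s × 0.00072 s = 79200 bits.

79200 bits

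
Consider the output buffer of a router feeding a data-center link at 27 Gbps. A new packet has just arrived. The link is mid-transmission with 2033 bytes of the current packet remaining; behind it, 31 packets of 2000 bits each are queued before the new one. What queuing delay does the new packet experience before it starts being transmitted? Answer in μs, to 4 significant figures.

2.899 μs

Each queued packet: L/R = 2000/27000000000 = 0.0740741 μs.
31 queued → 2.2963 μs.
Plus remaining 16264 bits of current packet: 0.60237 μs.
Queuing delay = 2.899 μs.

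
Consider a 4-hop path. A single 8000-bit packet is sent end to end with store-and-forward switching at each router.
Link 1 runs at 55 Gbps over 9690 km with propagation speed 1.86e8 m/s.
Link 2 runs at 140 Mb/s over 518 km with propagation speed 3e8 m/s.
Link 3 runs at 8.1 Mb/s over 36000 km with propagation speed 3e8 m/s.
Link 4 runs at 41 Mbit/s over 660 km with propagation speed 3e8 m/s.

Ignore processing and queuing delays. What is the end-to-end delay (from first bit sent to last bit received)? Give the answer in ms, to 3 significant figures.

177 ms

Transmission delays (L/R per hop): 0.000145455, 0.0571429, 0.987654, 0.195122 ms; sum = 1.24006 ms.
Propagation delays (d/s per hop): 52.0968, 1.72667, 120, 2.2 ms; sum = 176.023 ms.
End-to-end = 177 ms.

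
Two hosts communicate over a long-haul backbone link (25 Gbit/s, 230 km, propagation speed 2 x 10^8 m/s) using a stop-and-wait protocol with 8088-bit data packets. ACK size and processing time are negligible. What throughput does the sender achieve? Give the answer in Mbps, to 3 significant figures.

t_tx = L/R = 8088/25000000000 = 3.2352e-07 s.
t_prop = 230000/200000000 = 0.00115 s; RTT = 0.0023 s.
Cycle = t_tx + RTT = 0.00230032 s.
Throughput = L / cycle = 8088 / 0.00230032 = 3.52 Mbps.

3.52 Mbps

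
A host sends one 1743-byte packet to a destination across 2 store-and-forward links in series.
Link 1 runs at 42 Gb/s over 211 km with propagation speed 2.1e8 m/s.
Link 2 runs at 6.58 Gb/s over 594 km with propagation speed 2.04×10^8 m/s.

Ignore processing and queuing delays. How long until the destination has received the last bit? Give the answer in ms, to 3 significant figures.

3.92 ms

L = 1743 × 8 = 13944 bits.
Transmission delays (L/R per hop): 0.000332, 0.00211915 ms; sum = 0.00245115 ms.
Propagation delays (d/s per hop): 1.00476, 2.91176 ms; sum = 3.91653 ms.
End-to-end = 3.92 ms.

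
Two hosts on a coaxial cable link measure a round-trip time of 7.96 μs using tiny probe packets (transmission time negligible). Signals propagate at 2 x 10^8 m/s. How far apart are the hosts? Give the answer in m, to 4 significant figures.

796.0 m

One-way propagation = RTT/2 = 3.98 μs.
d = s × t = 200000000 × 3.98e-06 = 796.0 m.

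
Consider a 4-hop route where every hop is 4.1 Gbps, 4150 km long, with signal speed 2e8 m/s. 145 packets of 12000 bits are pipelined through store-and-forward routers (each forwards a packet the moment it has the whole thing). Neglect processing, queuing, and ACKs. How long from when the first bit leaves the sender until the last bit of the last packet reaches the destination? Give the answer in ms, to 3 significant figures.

Per-hop transmission t_tx = L/R = 12000/4.1e+09 = 0.00292683 ms.
Per-hop propagation t_prop = 4150000/200000000 = 20.75 ms.
Pipeline fill: first packet needs 4·t_tx to clear all hops; remaining 144 packets each add one t_tx.
Total = (4+145-1)·t_tx + 4·t_prop = 148·0.00292683 + 4·20.75 = 83.4 ms.

83.4 ms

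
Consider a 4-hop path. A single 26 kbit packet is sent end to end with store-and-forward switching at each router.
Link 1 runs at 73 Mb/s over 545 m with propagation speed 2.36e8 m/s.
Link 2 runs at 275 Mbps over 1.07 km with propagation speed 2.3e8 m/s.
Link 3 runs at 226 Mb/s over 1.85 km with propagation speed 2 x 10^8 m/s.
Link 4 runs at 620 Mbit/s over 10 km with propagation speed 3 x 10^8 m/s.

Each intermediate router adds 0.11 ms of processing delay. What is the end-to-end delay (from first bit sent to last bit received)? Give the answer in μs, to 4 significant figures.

L = 26000 bits.
Transmission delays (L/R per hop): 356.164, 94.5455, 115.044, 41.9355 μs; sum = 607.69 μs.
Propagation delays (d/s per hop): 2.30932, 4.65217, 9.25, 33.3333 μs; sum = 49.5448 μs.
Processing at 3 router(s): 3 × 0.11 ms = 330 μs.
End-to-end = 987.2 μs.

987.2 μs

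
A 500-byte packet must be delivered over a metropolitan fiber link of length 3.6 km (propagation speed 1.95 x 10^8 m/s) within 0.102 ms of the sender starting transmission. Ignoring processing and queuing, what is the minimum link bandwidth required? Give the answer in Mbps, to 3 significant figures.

47.9 Mbps

L = 4000 bits.
Propagation delay = 3600 / 195000000 = 0.0184615 ms.
Transmission budget = 0.102 − 0.0184615 = 0.0835385 ms.
R ≥ L / t_tx = 4000 bits / 8.35385e-05 s = 47.9 Mbps.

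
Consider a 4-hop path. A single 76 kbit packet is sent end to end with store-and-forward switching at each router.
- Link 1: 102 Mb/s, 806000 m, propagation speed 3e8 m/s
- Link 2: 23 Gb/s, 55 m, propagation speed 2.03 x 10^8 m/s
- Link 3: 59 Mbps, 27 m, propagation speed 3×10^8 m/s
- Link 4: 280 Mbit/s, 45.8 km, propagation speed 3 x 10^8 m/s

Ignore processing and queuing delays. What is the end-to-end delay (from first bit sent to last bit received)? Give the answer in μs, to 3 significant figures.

L = 76000 bits.
Transmission delays (L/R per hop): 745.098, 3.30435, 1288.14, 271.429 μs; sum = 2307.97 μs.
Propagation delays (d/s per hop): 2686.67, 0.270936, 0.09, 152.667 μs; sum = 2839.69 μs.
End-to-end = 5150 μs.

5150 μs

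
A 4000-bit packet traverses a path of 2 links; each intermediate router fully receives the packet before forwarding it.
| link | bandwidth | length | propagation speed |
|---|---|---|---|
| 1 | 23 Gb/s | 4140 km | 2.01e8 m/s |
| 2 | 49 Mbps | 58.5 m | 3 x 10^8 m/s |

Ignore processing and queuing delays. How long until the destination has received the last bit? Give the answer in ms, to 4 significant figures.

Transmission delays (L/R per hop): 0.000173913, 0.0816327 ms; sum = 0.0818066 ms.
Propagation delays (d/s per hop): 20.597, 0.000195 ms; sum = 20.5972 ms.
End-to-end = 20.68 ms.

20.68 ms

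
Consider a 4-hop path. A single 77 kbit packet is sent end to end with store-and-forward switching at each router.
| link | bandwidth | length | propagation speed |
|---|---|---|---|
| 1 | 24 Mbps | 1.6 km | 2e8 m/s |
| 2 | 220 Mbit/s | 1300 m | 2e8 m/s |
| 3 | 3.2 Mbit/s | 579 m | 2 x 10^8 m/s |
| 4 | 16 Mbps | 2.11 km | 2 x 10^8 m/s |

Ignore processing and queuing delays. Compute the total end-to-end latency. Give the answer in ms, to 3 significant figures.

32.5 ms

L = 77000 bits.
Transmission delays (L/R per hop): 3.20833, 0.35, 24.0625, 4.8125 ms; sum = 32.4333 ms.
Propagation delays (d/s per hop): 0.008, 0.0065, 0.002895, 0.01055 ms; sum = 0.027945 ms.
End-to-end = 32.5 ms.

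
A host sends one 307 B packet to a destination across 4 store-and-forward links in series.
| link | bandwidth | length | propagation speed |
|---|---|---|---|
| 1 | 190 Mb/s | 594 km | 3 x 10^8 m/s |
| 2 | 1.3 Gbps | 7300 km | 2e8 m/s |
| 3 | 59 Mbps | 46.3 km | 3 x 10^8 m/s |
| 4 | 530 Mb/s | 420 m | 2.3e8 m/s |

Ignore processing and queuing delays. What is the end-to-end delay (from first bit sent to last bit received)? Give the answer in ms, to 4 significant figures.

L = 307 × 8 = 2456 bits.
Transmission delays (L/R per hop): 0.0129263, 0.00188923, 0.0416271, 0.00463396 ms; sum = 0.0610766 ms.
Propagation delays (d/s per hop): 1.98, 36.5, 0.154333, 0.00182609 ms; sum = 38.6362 ms.
End-to-end = 38.70 ms.

38.70 ms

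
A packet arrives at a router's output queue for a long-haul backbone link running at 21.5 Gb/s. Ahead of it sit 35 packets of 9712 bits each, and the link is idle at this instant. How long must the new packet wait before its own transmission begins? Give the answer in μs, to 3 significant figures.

15.8 μs

Each queued packet: L/R = 9712/21500000000 = 0.451721 μs.
35 queued → 15.8102 μs.
Queuing delay = 15.8 μs.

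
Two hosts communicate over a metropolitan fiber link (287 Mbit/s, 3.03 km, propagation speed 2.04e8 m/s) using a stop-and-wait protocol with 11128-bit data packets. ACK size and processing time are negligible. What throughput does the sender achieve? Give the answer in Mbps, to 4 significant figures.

162.5 Mbps

t_tx = L/R = 11128/287000000 = 3.87735e-05 s.
t_prop = 3030/204000000 = 1.48529e-05 s; RTT = 2.97059e-05 s.
Cycle = t_tx + RTT = 6.84794e-05 s.
Throughput = L / cycle = 11128 / 6.84794e-05 = 162.5 Mbps.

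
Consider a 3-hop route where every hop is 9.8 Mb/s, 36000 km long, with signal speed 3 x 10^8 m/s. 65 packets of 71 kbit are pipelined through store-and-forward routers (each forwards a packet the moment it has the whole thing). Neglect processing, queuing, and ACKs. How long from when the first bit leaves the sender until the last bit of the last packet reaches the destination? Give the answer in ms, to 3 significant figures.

845 ms

Per-hop transmission t_tx = L/R = 71000/9800000 = 7.2449 ms.
Per-hop propagation t_prop = 36000000/300000000 = 120 ms.
Pipeline fill: first packet needs 3·t_tx to clear all hops; remaining 64 packets each add one t_tx.
Total = (3+65-1)·t_tx + 3·t_prop = 67·7.2449 + 3·120 = 845 ms.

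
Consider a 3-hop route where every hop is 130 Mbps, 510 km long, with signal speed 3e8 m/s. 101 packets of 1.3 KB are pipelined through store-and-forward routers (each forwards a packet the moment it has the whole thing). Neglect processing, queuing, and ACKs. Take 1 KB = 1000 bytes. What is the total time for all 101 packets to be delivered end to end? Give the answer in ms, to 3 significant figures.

Per-hop transmission t_tx = L/R = 10400/130000000 = 0.08 ms.
Per-hop propagation t_prop = 510000/300000000 = 1.7 ms.
Pipeline fill: first packet needs 3·t_tx to clear all hops; remaining 100 packets each add one t_tx.
Total = (3+101-1)·t_tx + 3·t_prop = 103·0.08 + 3·1.7 = 13.3 ms.

13.3 ms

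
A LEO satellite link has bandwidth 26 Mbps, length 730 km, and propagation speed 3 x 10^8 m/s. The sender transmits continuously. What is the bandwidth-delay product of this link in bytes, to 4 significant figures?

7908 bytes

Propagation delay = 730000 / 300000000 = 0.00243333 s.
BDP = R × t_prop = 26000000 × 0.00243333 = 63266.7 bits.
In bytes: 63266.7/8 = 7908 bytes.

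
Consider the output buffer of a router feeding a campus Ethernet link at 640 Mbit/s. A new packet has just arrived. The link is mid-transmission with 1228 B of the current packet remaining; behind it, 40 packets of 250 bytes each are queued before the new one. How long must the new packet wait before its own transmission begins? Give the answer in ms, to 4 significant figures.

Each queued packet: L/R = 2000/640000000 = 0.003125 ms.
40 queued → 0.125 ms.
Plus remaining 9824 bits of current packet: 0.01535 ms.
Queuing delay = 0.1404 ms.

0.1404 ms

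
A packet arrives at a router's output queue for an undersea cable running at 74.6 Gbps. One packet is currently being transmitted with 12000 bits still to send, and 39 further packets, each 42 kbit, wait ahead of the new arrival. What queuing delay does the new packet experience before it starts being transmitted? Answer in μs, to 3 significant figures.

Each queued packet: L/R = 42000/74600000000 = 0.563003 μs.
39 queued → 21.9571 μs.
Plus remaining 12000 bits of current packet: 0.160858 μs.
Queuing delay = 22.1 μs.

22.1 μs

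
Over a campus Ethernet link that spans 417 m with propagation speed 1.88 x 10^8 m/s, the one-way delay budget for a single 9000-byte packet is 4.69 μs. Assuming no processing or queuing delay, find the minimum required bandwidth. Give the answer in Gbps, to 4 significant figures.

29.13 Gbps

L = 72000 bits.
Propagation delay = 417 / 188000000 = 2.21809 μs.
Transmission budget = 4.69 − 2.21809 = 2.47191 μs.
R ≥ L / t_tx = 72000 bits / 2.47191e-06 s = 29.13 Gbps.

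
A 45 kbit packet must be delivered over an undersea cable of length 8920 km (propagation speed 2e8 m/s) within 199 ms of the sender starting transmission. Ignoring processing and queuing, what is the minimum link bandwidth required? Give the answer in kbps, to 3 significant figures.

291 kbps

Propagation delay = 8920000 / 200000000 = 44.6 ms.
Transmission budget = 199 − 44.6 = 154.4 ms.
R ≥ L / t_tx = 45000 bits / 0.1544 s = 291 kbps.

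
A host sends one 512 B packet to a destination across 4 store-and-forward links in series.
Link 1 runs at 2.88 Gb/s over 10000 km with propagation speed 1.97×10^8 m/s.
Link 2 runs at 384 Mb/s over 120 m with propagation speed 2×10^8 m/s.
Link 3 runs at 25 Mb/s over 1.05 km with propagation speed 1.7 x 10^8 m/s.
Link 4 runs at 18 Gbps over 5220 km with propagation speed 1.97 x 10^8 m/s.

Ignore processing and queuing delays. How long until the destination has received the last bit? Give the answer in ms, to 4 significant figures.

L = 512 × 8 = 4096 bits.
Transmission delays (L/R per hop): 0.00142222, 0.0106667, 0.16384, 0.000227556 ms; sum = 0.176156 ms.
Propagation delays (d/s per hop): 50.7614, 0.0006, 0.00617647, 26.4975 ms; sum = 77.2657 ms.
End-to-end = 77.44 ms.

77.44 ms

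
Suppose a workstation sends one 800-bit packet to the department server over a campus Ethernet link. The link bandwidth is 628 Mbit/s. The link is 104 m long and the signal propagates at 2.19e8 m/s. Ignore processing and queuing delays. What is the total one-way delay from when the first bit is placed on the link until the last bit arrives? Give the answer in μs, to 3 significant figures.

Transmission delay = L/R = 800 / 628000000 = 1.27389 μs.
Propagation delay = d/s = 104 m / 219000000 m/s = 0.474886 μs.
Total = 1.75 μs.

1.75 μs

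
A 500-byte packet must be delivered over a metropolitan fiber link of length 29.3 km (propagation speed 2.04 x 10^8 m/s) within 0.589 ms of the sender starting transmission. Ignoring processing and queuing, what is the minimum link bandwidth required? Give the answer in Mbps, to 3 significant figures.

8.98 Mbps

L = 4000 bits.
Propagation delay = 29300 / 204000000 = 0.143627 ms.
Transmission budget = 0.589 − 0.143627 = 0.445373 ms.
R ≥ L / t_tx = 4000 bits / 0.000445373 s = 8.98 Mbps.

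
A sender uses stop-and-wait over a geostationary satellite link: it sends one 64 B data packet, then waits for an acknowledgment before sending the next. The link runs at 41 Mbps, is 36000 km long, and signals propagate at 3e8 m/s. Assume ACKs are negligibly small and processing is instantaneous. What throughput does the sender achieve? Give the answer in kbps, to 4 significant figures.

2.133 kbps

t_tx = L/R = 512/41000000 = 1.24878e-05 s.
t_prop = 36000000/300000000 = 0.12 s; RTT = 0.24 s.
Cycle = t_tx + RTT = 0.240012 s.
Throughput = L / cycle = 512 / 0.240012 = 2.133 kbps.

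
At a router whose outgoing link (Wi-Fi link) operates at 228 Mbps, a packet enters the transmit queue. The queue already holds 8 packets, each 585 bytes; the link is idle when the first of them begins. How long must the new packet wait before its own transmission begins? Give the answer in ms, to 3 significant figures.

Each queued packet: L/R = 4680/228000000 = 0.0205263 ms.
8 queued → 0.164211 ms.
Queuing delay = 0.164 ms.

0.164 ms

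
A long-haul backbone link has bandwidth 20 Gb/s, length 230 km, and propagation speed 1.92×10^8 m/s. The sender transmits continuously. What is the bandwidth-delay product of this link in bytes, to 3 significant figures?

Propagation delay = 230000 / 192000000 = 0.00119792 s.
BDP = R × t_prop = 20000000000 × 0.00119792 = 23958300 bits.
In bytes: 23958300/8 = 2990000 bytes.

2990000 bytes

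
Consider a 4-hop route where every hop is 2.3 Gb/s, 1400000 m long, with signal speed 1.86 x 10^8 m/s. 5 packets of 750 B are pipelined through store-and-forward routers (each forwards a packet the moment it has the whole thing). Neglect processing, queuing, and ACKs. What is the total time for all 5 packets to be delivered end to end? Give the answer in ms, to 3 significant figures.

30.1 ms

Per-hop transmission t_tx = L/R = 6000/2300000000 = 0.0026087 ms.
Per-hop propagation t_prop = 1400000/186000000 = 7.52688 ms.
Pipeline fill: first packet needs 4·t_tx to clear all hops; remaining 4 packets each add one t_tx.
Total = (4+5-1)·t_tx + 4·t_prop = 8·0.0026087 + 4·7.52688 = 30.1 ms.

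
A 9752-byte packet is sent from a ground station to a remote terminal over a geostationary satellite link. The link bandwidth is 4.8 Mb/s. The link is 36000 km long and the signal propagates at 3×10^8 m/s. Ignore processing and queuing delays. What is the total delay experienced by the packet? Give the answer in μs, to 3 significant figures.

136000 μs

L = 9752 × 8 = 78016 bits.
Transmission delay = L/R = 78016 / 4800000 = 16253.3 μs.
Propagation delay = d/s = 36000000 m / 300000000 m/s = 120000 μs.
Total = 136000 μs.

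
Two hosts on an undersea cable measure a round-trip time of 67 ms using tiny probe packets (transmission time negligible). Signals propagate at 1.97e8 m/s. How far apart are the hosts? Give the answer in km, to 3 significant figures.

6600 km

One-way propagation = RTT/2 = 33.5 ms.
d = s × t = 197000000 × 0.0335 = 6600 km.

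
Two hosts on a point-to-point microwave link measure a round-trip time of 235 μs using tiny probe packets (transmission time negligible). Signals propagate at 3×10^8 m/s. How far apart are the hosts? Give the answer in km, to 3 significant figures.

35.3 km

One-way propagation = RTT/2 = 117.5 μs.
d = s × t = 300000000 × 0.0001175 = 35.3 km.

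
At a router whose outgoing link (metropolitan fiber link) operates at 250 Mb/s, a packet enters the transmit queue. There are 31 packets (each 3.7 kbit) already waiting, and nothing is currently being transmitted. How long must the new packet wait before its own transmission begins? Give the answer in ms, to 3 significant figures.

Each queued packet: L/R = 3700/250000000 = 0.0148 ms.
31 queued → 0.4588 ms.
Queuing delay = 0.459 ms.

0.459 ms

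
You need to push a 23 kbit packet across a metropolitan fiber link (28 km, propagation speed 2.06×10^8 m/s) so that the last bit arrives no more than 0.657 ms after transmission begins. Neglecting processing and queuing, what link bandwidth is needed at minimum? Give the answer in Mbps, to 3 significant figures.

44.1 Mbps

Propagation delay = 28000 / 206000000 = 0.135922 ms.
Transmission budget = 0.657 − 0.135922 = 0.521078 ms.
R ≥ L / t_tx = 23000 bits / 0.000521078 s = 44.1 Mbps.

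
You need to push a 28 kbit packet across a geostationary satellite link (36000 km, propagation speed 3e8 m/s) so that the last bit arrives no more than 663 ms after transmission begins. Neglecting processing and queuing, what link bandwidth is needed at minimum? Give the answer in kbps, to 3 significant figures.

51.6 kbps

Propagation delay = 36000000 / 300000000 = 120 ms.
Transmission budget = 663 − 120 = 543 ms.
R ≥ L / t_tx = 28000 bits / 0.543 s = 51.6 kbps.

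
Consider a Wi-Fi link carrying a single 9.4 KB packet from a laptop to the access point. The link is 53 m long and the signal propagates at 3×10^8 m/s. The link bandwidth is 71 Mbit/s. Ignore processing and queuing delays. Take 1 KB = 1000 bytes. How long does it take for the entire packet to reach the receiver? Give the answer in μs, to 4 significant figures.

L = 75200 bits.
Transmission delay = L/R = 75200 / 71000000 = 1059.15 μs.
Propagation delay = d/s = 53 m / 300000000 m/s = 0.176667 μs.
Total = 1059 μs.

1059 μs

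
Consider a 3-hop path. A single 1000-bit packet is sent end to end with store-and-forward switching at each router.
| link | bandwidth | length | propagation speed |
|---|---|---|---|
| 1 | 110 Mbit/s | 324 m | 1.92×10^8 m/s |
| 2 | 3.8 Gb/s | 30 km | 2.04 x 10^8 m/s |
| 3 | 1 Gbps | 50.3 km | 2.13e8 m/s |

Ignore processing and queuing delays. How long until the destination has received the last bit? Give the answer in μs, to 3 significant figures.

395 μs

Transmission delays (L/R per hop): 9.09091, 0.263158, 1 μs; sum = 10.3541 μs.
Propagation delays (d/s per hop): 1.6875, 147.059, 236.15 μs; sum = 384.897 μs.
End-to-end = 395 μs.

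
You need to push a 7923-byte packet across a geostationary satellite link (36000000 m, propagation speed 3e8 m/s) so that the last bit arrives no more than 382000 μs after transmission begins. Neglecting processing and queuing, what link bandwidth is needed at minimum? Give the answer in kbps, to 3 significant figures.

L = 63384 bits.
Propagation delay = 36000000 / 300000000 = 120000 μs.
Transmission budget = 382000 − 120000 = 262000 μs.
R ≥ L / t_tx = 63384 bits / 0.262 s = 242 kbps.

242 kbps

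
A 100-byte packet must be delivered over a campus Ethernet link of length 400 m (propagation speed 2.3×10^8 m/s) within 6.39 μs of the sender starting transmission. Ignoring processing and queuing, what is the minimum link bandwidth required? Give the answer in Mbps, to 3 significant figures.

L = 800 bits.
Propagation delay = 400 / 2.3e+08 = 1.73913 μs.
Transmission budget = 6.39 − 1.73913 = 4.65087 μs.
R ≥ L / t_tx = 800 bits / 4.65087e-06 s = 172 Mbps.

172 Mbps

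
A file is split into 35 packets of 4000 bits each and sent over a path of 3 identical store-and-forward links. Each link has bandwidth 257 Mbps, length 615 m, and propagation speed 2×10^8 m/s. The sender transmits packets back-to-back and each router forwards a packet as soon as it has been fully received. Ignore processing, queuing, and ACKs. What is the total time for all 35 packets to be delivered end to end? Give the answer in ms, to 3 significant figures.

Per-hop transmission t_tx = L/R = 4000/257000000 = 0.0155642 ms.
Per-hop propagation t_prop = 615/200000000 = 0.003075 ms.
Pipeline fill: first packet needs 3·t_tx to clear all hops; remaining 34 packets each add one t_tx.
Total = (3+35-1)·t_tx + 3·t_prop = 37·0.0155642 + 3·0.003075 = 0.585 ms.

0.585 ms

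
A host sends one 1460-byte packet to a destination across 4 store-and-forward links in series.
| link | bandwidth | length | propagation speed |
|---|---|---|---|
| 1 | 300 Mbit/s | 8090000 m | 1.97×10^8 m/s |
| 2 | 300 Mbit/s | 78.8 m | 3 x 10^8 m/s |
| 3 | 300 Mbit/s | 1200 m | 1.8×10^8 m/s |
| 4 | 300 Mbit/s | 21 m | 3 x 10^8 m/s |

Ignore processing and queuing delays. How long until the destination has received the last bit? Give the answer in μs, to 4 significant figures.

L = 1460 × 8 = 11680 bits.
Transmission delay per hop = L/R = 11680/300000000 = 38.9333 μs; 4 hops → 155.733 μs.
Propagation delays (d/s per hop): 41066, 0.262667, 6.66667, 0.07 μs; sum = 41073 μs.
End-to-end = 41230 μs.

41230 μs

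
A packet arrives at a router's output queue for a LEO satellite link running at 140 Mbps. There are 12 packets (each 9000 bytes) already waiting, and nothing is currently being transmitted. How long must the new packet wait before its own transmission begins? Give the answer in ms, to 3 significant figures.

6.17 ms

Each queued packet: L/R = 72000/140000000 = 0.514286 ms.
12 queued → 6.17143 ms.
Queuing delay = 6.17 ms.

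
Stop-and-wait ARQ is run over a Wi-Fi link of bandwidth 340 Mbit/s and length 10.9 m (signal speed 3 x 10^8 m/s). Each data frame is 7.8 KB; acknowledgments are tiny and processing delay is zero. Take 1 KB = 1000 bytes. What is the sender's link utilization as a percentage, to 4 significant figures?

t_tx = L/R = 62400/340000000 = 0.000183529 s.
t_prop = 10.9/300000000 = 3.63333e-08 s; RTT = 7.26667e-08 s.
Cycle = t_tx + RTT = 0.000183602 s.
Utilization = t_tx / cycle = 0.000183529/0.000183602 = 99.96 %.

99.96 %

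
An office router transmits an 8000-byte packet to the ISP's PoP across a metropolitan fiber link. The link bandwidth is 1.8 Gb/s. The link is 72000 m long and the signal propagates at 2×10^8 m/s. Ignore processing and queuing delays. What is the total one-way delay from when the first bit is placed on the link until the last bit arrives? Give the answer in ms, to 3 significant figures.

0.396 ms

L = 8000 × 8 = 64000 bits.
Transmission delay = L/R = 64000 / 1800000000 = 0.0355556 ms.
Propagation delay = d/s = 72000 m / 200000000 m/s = 0.36 ms.
Total = 0.396 ms.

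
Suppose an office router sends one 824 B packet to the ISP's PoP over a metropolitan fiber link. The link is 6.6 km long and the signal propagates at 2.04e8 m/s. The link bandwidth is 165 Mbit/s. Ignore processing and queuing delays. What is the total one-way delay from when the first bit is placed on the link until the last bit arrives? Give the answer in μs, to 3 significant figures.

L = 824 × 8 = 6592 bits.
Transmission delay = L/R = 6592 / 165000000 = 39.9515 μs.
Propagation delay = d/s = 6600 m / 204000000 m/s = 32.3529 μs.
Total = 72.3 μs.

72.3 μs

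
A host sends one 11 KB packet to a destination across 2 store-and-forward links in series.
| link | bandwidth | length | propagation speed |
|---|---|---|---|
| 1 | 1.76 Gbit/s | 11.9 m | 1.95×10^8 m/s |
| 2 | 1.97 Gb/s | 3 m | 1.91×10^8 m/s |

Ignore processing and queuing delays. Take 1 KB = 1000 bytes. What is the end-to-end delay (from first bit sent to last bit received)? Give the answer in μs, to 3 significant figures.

L = 88000 bits.
Transmission delays (L/R per hop): 50, 44.6701 μs; sum = 94.6701 μs.
Propagation delays (d/s per hop): 0.0610256, 0.0157068 μs; sum = 0.0767324 μs.
End-to-end = 94.7 μs.

94.7 μs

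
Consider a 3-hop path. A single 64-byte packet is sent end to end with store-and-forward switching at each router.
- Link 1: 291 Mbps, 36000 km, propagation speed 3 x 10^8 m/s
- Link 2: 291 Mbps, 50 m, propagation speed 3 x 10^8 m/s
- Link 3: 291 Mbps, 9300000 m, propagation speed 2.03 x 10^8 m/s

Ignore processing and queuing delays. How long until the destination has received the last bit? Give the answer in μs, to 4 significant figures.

L = 64 × 8 = 512 bits.
Transmission delay per hop = L/R = 512/291000000 = 1.75945 μs; 3 hops → 5.27835 μs.
Propagation delays (d/s per hop): 120000, 0.166667, 45812.8 μs; sum = 165813 μs.
End-to-end = 165800 μs.

165800 μs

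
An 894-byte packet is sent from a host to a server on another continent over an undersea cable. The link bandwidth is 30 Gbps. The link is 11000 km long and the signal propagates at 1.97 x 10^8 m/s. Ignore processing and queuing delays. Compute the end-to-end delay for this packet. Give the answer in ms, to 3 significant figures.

55.8 ms

L = 894 × 8 = 7152 bits.
Transmission delay = L/R = 7152 / 30000000000 = 0.0002384 ms.
Propagation delay = d/s = 11000000 m / 197000000 m/s = 55.8376 ms.
Total = 55.8 ms.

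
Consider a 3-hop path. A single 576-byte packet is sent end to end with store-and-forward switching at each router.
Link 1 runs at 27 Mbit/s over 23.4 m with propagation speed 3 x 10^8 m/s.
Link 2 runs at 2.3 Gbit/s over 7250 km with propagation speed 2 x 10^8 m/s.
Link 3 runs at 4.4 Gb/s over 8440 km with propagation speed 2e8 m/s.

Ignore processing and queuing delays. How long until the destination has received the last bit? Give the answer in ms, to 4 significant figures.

L = 576 × 8 = 4608 bits.
Transmission delays (L/R per hop): 0.170667, 0.00200348, 0.00104727 ms; sum = 0.173717 ms.
Propagation delays (d/s per hop): 7.8e-05, 36.25, 42.2 ms; sum = 78.4501 ms.
End-to-end = 78.62 ms.

78.62 ms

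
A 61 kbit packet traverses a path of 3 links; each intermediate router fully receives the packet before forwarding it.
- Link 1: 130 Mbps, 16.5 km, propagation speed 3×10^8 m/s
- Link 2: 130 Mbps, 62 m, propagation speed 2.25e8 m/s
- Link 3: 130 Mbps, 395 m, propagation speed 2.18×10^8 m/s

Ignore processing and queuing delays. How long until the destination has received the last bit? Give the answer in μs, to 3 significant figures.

L = 61000 bits.
Transmission delay per hop = L/R = 61000/130000000 = 469.231 μs; 3 hops → 1407.69 μs.
Propagation delays (d/s per hop): 55, 0.275556, 1.81193 μs; sum = 57.0875 μs.
End-to-end = 1460 μs.

1460 μs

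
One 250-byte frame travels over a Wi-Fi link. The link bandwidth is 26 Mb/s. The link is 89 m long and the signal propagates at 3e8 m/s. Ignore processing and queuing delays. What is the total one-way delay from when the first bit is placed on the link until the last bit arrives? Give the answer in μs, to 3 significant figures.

77.2 μs

L = 250 × 8 = 2000 bits.
Transmission delay = L/R = 2000 / 26000000 = 76.9231 μs.
Propagation delay = d/s = 89 m / 300000000 m/s = 0.296667 μs.
Total = 77.2 μs.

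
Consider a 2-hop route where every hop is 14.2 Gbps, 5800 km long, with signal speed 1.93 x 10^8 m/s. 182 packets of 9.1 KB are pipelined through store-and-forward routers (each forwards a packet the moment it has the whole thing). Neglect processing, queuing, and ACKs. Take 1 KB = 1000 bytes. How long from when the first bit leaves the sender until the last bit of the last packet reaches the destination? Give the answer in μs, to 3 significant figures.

Per-hop transmission t_tx = L/R = 72800/14200000000 = 5.12676 μs.
Per-hop propagation t_prop = 5800000/193000000 = 30051.8 μs.
Pipeline fill: first packet needs 2·t_tx to clear all hops; remaining 181 packets each add one t_tx.
Total = (2+182-1)·t_tx + 2·t_prop = 183·5.12676 + 2·30051.8 = 61000 μs.

61000 μs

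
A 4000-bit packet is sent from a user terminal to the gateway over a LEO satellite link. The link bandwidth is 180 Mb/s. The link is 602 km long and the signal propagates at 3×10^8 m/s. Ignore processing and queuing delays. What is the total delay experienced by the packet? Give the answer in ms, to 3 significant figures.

2.03 ms

Transmission delay = L/R = 4000 / 180000000 = 0.0222222 ms.
Propagation delay = d/s = 602000 m / 300000000 m/s = 2.00667 ms.
Total = 2.03 ms.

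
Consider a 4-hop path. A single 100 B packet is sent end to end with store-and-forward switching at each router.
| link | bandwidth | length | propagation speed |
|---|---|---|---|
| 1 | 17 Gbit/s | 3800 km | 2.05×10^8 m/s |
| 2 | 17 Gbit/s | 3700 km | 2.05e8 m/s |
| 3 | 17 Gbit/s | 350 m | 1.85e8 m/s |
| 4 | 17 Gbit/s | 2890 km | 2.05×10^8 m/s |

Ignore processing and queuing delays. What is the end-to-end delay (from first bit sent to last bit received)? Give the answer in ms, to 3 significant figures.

L = 100 × 8 = 800 bits.
Transmission delay per hop = L/R = 800/17000000000 = 4.70588e-05 ms; 4 hops → 0.000188235 ms.
Propagation delays (d/s per hop): 18.5366, 18.0488, 0.00189189, 14.0976 ms; sum = 50.6848 ms.
End-to-end = 50.7 ms.

50.7 ms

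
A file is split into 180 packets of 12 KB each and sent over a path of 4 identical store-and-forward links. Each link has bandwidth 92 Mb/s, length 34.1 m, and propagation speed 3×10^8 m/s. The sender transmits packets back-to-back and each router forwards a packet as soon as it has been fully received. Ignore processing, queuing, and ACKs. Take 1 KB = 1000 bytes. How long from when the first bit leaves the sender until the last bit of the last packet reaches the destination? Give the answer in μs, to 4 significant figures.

Per-hop transmission t_tx = L/R = 96000/92000000 = 1043.48 μs.
Per-hop propagation t_prop = 34.1/300000000 = 0.113667 μs.
Pipeline fill: first packet needs 4·t_tx to clear all hops; remaining 179 packets each add one t_tx.
Total = (4+180-1)·t_tx + 4·t_prop = 183·1043.48 + 4·0.113667 = 191000 μs.

191000 μs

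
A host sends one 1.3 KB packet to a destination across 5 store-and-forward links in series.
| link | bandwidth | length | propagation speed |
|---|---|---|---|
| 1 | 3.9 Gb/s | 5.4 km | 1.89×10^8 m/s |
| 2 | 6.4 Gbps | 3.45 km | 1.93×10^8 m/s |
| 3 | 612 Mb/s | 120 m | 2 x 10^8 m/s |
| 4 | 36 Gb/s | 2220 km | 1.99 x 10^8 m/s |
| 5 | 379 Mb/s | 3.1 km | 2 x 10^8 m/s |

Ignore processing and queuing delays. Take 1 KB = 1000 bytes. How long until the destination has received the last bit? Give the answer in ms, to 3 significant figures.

11.3 ms

L = 10400 bits.
Transmission delays (L/R per hop): 0.00266667, 0.001625, 0.0169935, 0.000288889, 0.0274406 ms; sum = 0.0490147 ms.
Propagation delays (d/s per hop): 0.0285714, 0.0178756, 0.0006, 11.1558, 0.0155 ms; sum = 11.2183 ms.
End-to-end = 11.3 ms.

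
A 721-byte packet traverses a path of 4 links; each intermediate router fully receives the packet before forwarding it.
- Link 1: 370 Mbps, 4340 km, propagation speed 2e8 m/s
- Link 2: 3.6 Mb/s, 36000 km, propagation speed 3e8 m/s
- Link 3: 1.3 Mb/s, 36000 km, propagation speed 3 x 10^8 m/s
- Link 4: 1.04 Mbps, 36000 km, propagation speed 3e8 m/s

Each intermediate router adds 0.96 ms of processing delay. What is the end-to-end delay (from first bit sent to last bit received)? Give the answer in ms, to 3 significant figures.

396 ms

L = 721 × 8 = 5768 bits.
Transmission delays (L/R per hop): 0.0155892, 1.60222, 4.43692, 5.54615 ms; sum = 11.6009 ms.
Propagation delays (d/s per hop): 21.7, 120, 120, 120 ms; sum = 381.7 ms.
Processing at 3 router(s): 3 × 0.96 ms = 2.88 ms.
End-to-end = 396 ms.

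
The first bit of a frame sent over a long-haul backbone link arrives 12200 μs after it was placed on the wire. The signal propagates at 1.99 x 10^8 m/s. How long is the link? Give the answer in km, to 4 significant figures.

2428 km

d = s × t_prop = 199000000 × 0.0122 = 2428 km.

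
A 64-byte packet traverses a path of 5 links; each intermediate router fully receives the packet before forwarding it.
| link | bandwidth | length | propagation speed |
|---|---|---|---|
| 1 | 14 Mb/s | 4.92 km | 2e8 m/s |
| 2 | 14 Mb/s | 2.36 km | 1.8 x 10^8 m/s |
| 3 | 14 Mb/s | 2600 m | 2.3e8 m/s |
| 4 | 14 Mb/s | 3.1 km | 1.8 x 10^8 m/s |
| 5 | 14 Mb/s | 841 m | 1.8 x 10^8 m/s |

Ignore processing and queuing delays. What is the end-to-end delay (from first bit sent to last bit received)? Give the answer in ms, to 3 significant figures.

L = 64 × 8 = 512 bits.
Transmission delay per hop = L/R = 512/14000000 = 0.0365714 ms; 5 hops → 0.182857 ms.
Propagation delays (d/s per hop): 0.0246, 0.0131111, 0.0113043, 0.0172222, 0.00467222 ms; sum = 0.0709099 ms.
End-to-end = 0.254 ms.

0.254 ms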